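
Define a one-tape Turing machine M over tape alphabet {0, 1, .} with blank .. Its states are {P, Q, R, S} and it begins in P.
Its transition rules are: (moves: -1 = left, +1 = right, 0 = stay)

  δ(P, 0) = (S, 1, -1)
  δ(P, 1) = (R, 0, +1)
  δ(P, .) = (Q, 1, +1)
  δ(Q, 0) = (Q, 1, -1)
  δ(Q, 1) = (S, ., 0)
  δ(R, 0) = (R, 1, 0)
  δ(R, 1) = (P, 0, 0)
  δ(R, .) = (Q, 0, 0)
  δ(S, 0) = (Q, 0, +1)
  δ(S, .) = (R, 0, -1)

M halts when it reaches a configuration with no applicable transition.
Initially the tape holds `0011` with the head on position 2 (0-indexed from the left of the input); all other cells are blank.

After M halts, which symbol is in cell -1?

0

P | ...00[1]1   read 1 → write 0, move +1, go to R
R | ...000[1]   read 1 → write 0, move 0, go to P
P | ...000[0]   read 0 → write 1, move -1, go to S
S | ...00[0]1   read 0 → write 0, move +1, go to Q
Q | ...000[1]   read 1 → write ., move 0, go to S
S | ...000[.]   read . → write 0, move -1, go to R
R | ...00[0]0   read 0 → write 1, move 0, go to R
R | ...00[1]0   read 1 → write 0, move 0, go to P
P | ...00[0]0   read 0 → write 1, move -1, go to S
S | ...0[0]10   read 0 → write 0, move +1, go to Q
Q | ...00[1]0   read 1 → write ., move 0, go to S
S | ...00[.]0   read . → write 0, move -1, go to R
R | ...0[0]00   read 0 → write 1, move 0, go to R
R | ...0[1]00   read 1 → write 0, move 0, go to P
P | ...0[0]00   read 0 → write 1, move -1, go to S
S | ...[0]100   read 0 → write 0, move +1, go to Q
Q | ...0[1]00   read 1 → write ., move 0, go to S
S | ...0[.]00   read . → write 0, move -1, go to R
R | ...[0]000   read 0 → write 1, move 0, go to R
R | ...[1]000   read 1 → write 0, move 0, go to P
P | ...[0]000   read 0 → write 1, move -1, go to S
S | ..[.]1000   read . → write 0, move -1, go to R
R | .[.]01000   read . → write 0, move 0, go to Q
Q | .[0]01000   read 0 → write 1, move -1, go to Q
Q | [.]101000
Cell -1 holds 0 when M halts.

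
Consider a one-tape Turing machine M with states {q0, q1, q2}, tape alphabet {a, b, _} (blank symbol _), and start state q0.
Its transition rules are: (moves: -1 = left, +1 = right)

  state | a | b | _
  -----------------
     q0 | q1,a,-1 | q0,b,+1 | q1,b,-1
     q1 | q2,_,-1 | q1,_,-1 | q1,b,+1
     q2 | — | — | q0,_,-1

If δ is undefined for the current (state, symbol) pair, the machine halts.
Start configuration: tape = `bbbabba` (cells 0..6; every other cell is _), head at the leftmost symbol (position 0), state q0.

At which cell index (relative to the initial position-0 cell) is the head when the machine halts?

state=q0 head=0 tape=_[b]bbabba   (q0,b)→(q0,b,+1)
state=q0 head=1 tape=_b[b]babba   (q0,b)→(q0,b,+1)
state=q0 head=2 tape=_bb[b]abba   (q0,b)→(q0,b,+1)
state=q0 head=3 tape=_bbb[a]bba   (q0,a)→(q1,a,-1)
state=q1 head=2 tape=_bb[b]abba   (q1,b)→(q1,_,-1)
state=q1 head=1 tape=_b[b]_abba   (q1,b)→(q1,_,-1)
state=q1 head=0 tape=_[b]__abba   (q1,b)→(q1,_,-1)
state=q1 head=-1 tape=[_]___abba   (q1,_)→(q1,b,+1)
state=q1 head=0 tape=b[_]__abba   (q1,_)→(q1,b,+1)
state=q1 head=1 tape=bb[_]_abba   (q1,_)→(q1,b,+1)
state=q1 head=2 tape=bbb[_]abba   (q1,_)→(q1,b,+1)
state=q1 head=3 tape=bbbb[a]bba   (q1,a)→(q2,_,-1)
state=q2 head=2 tape=bbb[b]_bba
At halt the head is at cell 2.

2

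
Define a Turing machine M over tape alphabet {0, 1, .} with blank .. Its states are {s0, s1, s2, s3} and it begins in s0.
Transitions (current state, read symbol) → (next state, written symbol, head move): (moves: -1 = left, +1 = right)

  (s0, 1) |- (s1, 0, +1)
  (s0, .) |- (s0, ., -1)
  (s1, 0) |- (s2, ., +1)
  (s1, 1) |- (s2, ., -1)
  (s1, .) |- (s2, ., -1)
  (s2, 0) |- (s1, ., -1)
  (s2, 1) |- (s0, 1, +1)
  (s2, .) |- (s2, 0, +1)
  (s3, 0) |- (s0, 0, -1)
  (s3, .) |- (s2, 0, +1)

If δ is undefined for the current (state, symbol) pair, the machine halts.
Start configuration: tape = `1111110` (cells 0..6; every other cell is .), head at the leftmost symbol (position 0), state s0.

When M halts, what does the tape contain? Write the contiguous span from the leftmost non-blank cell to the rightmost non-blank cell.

state=s0 head=0 tape=..[1]111110   (s0,1)→(s1,0,+1)
state=s1 head=1 tape=..0[1]11110   (s1,1)→(s2,.,-1)
state=s2 head=0 tape=..[0].11110   (s2,0)→(s1,.,-1)
state=s1 head=-1 tape=.[.]..11110   (s1,.)→(s2,.,-1)
state=s2 head=-2 tape=[.]...11110   (s2,.)→(s2,0,+1)
state=s2 head=-1 tape=0[.]..11110   (s2,.)→(s2,0,+1)
state=s2 head=0 tape=00[.].11110   (s2,.)→(s2,0,+1)
state=s2 head=1 tape=000[.]11110   (s2,.)→(s2,0,+1)
state=s2 head=2 tape=0000[1]1110   (s2,1)→(s0,1,+1)
state=s0 head=3 tape=00001[1]110   (s0,1)→(s1,0,+1)
state=s1 head=4 tape=000010[1]10   (s1,1)→(s2,.,-1)
state=s2 head=3 tape=00001[0].10   (s2,0)→(s1,.,-1)
state=s1 head=2 tape=0000[1]..10   (s1,1)→(s2,.,-1)
state=s2 head=1 tape=000[0]...10   (s2,0)→(s1,.,-1)
state=s1 head=0 tape=00[0]....10   (s1,0)→(s2,.,+1)
state=s2 head=1 tape=00.[.]...10   (s2,.)→(s2,0,+1)
state=s2 head=2 tape=00.0[.]..10   (s2,.)→(s2,0,+1)
state=s2 head=3 tape=00.00[.].10   (s2,.)→(s2,0,+1)
state=s2 head=4 tape=00.000[.]10   (s2,.)→(s2,0,+1)
state=s2 head=5 tape=00.0000[1]0   (s2,1)→(s0,1,+1)
state=s0 head=6 tape=00.00001[0]
The non-blank tape span at halt is 00.000010.

00.000010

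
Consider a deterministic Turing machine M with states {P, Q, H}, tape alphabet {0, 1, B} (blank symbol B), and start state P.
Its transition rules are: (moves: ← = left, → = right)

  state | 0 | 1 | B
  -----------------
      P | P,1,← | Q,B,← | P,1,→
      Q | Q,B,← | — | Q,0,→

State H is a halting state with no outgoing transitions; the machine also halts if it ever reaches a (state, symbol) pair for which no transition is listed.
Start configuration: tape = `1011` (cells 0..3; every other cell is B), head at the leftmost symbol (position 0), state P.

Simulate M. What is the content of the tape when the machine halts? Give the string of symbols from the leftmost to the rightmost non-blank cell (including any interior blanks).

state=P head=0 tape=BB[1]011   (P,1)→(Q,B,←)
state=Q head=-1 tape=B[B]B011   (Q,B)→(Q,0,→)
state=Q head=0 tape=B0[B]011   (Q,B)→(Q,0,→)
state=Q head=1 tape=B00[0]11   (Q,0)→(Q,B,←)
state=Q head=0 tape=B0[0]B11   (Q,0)→(Q,B,←)
state=Q head=-1 tape=B[0]BB11   (Q,0)→(Q,B,←)
state=Q head=-2 tape=[B]BBB11   (Q,B)→(Q,0,→)
state=Q head=-1 tape=0[B]BB11   (Q,B)→(Q,0,→)
state=Q head=0 tape=00[B]B11   (Q,B)→(Q,0,→)
state=Q head=1 tape=000[B]11   (Q,B)→(Q,0,→)
state=Q head=2 tape=0000[1]1
The non-blank tape span at halt is 000011.

000011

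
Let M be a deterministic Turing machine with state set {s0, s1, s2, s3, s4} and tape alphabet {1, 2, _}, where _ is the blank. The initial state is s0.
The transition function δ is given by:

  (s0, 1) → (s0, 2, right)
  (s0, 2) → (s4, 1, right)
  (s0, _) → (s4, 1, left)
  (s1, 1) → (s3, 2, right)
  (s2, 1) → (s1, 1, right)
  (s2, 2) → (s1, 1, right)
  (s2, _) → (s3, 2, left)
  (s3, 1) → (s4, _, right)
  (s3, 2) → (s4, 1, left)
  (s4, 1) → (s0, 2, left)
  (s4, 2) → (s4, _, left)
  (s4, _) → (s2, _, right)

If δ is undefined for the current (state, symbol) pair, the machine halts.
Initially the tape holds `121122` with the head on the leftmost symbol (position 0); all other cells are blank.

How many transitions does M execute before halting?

22

s0 | __[1]21122   read 1 → write 2, move right, go to s0
s0 | __2[2]1122   read 2 → write 1, move right, go to s4
s4 | __21[1]122   read 1 → write 2, move left, go to s0
s0 | __2[1]2122   read 1 → write 2, move right, go to s0
s0 | __22[2]122   read 2 → write 1, move right, go to s4
s4 | __221[1]22   read 1 → write 2, move left, go to s0
s0 | __22[1]222   read 1 → write 2, move right, go to s0
s0 | __222[2]22   read 2 → write 1, move right, go to s4
s4 | __2221[2]2   read 2 → write _, move left, go to s4
s4 | __222[1]_2   read 1 → write 2, move left, go to s0
s0 | __22[2]2_2   read 2 → write 1, move right, go to s4
s4 | __221[2]_2   read 2 → write _, move left, go to s4
s4 | __22[1]__2   read 1 → write 2, move left, go to s0
s0 | __2[2]2__2   read 2 → write 1, move right, go to s4
s4 | __21[2]__2   read 2 → write _, move left, go to s4
s4 | __2[1]___2   read 1 → write 2, move left, go to s0
s0 | __[2]2___2   read 2 → write 1, move right, go to s4
s4 | __1[2]___2   read 2 → write _, move left, go to s4
s4 | __[1]____2   read 1 → write 2, move left, go to s0
s0 | _[_]2____2   read _ → write 1, move left, go to s4
s4 | [_]12____2   read _ → write _, move right, go to s2
s2 | _[1]2____2   read 1 → write 1, move right, go to s1
s1 | _1[2]____2
M halts after 22 transitions.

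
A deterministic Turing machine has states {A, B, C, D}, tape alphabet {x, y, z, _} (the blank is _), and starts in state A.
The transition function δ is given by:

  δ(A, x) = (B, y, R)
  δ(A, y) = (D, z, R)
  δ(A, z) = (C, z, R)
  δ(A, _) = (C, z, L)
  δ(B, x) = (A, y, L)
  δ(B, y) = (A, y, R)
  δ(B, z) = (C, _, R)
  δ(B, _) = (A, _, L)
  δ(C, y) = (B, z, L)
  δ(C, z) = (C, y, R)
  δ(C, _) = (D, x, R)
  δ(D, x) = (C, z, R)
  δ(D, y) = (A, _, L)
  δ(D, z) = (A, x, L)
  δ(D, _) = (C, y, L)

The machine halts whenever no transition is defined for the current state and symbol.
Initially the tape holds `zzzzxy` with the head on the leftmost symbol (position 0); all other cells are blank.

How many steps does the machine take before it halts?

4

state=A head=0 tape=[z]zzzxy   (A,z)→(C,z,R)
state=C head=1 tape=z[z]zzxy   (C,z)→(C,y,R)
state=C head=2 tape=zy[z]zxy   (C,z)→(C,y,R)
state=C head=3 tape=zyy[z]xy   (C,z)→(C,y,R)
state=C head=4 tape=zyyy[x]y
M halts after 4 transitions.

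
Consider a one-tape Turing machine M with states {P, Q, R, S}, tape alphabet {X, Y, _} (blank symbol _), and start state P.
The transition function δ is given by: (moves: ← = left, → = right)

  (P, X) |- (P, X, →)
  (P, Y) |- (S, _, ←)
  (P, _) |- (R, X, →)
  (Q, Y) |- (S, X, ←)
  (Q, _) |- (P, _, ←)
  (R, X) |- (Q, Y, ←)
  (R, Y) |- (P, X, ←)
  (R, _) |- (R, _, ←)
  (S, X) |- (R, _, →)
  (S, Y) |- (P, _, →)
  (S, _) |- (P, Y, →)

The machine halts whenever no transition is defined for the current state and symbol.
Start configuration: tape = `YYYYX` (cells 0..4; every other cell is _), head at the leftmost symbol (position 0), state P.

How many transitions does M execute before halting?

P | ___[Y]YYYX   read Y → write _, move ←, go to S
S | __[_]_YYYX   read _ → write Y, move →, go to P
P | __Y[_]YYYX   read _ → write X, move →, go to R
R | __YX[Y]YYX   read Y → write X, move ←, go to P
P | __Y[X]XYYX   read X → write X, move →, go to P
P | __YX[X]YYX   read X → write X, move →, go to P
P | __YXX[Y]YX   read Y → write _, move ←, go to S
S | __YX[X]_YX   read X → write _, move →, go to R
R | __YX_[_]YX   read _ → write _, move ←, go to R
R | __YX[_]_YX   read _ → write _, move ←, go to R
R | __Y[X]__YX   read X → write Y, move ←, go to Q
Q | __[Y]Y__YX   read Y → write X, move ←, go to S
S | _[_]XY__YX   read _ → write Y, move →, go to P
P | _Y[X]Y__YX   read X → write X, move →, go to P
P | _YX[Y]__YX   read Y → write _, move ←, go to S
S | _Y[X]___YX   read X → write _, move →, go to R
R | _Y_[_]__YX   read _ → write _, move ←, go to R
R | _Y[_]___YX   read _ → write _, move ←, go to R
R | _[Y]____YX   read Y → write X, move ←, go to P
P | [_]X____YX   read _ → write X, move →, go to R
R | X[X]____YX   read X → write Y, move ←, go to Q
Q | [X]Y____YX
M halts after 21 transitions.

21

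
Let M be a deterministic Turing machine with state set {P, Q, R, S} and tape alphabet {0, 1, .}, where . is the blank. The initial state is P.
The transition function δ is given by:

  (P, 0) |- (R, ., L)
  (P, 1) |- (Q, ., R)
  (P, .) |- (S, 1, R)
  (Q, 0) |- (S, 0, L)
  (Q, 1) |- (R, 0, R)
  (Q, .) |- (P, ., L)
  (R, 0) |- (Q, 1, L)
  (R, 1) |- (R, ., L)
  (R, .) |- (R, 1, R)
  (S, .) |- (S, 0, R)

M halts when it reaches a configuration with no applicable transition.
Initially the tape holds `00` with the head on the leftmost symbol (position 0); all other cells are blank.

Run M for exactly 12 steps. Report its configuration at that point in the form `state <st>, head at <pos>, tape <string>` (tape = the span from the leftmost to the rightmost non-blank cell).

P | ...[0]0   read 0 → write ., move L, go to R
R | ..[.].0   read . → write 1, move R, go to R
R | ..1[.]0   read . → write 1, move R, go to R
R | ..11[0]   read 0 → write 1, move L, go to Q
Q | ..1[1]1   read 1 → write 0, move R, go to R
R | ..10[1]   read 1 → write ., move L, go to R
R | ..1[0].   read 0 → write 1, move L, go to Q
Q | ..[1]1.   read 1 → write 0, move R, go to R
R | ..0[1].   read 1 → write ., move L, go to R
R | ..[0]..   read 0 → write 1, move L, go to Q
Q | .[.]1..   read . → write ., move L, go to P
P | [.].1..   read . → write 1, move R, go to S
S | 1[.]1..
After 12 steps: state S, head at -2, tape 1.1.

state S, head at -2, tape 1.1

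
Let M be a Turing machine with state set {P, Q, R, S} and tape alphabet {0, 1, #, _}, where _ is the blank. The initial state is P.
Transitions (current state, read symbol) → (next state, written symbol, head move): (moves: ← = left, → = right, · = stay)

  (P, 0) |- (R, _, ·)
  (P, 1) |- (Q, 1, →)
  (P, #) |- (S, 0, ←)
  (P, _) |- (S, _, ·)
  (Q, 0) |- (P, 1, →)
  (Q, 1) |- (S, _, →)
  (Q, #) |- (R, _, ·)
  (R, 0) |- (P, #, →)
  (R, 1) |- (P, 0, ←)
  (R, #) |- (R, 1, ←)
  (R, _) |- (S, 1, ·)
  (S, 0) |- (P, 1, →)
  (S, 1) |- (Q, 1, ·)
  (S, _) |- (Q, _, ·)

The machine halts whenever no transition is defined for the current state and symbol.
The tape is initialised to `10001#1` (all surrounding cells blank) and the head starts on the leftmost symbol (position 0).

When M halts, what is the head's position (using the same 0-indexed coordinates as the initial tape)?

state=P head=0 tape=[1]0001#1_   (P,1)→(Q,1,→)
state=Q head=1 tape=1[0]001#1_   (Q,0)→(P,1,→)
state=P head=2 tape=11[0]01#1_   (P,0)→(R,_,·)
state=R head=2 tape=11[_]01#1_   (R,_)→(S,1,·)
state=S head=2 tape=11[1]01#1_   (S,1)→(Q,1,·)
state=Q head=2 tape=11[1]01#1_   (Q,1)→(S,_,→)
state=S head=3 tape=11_[0]1#1_   (S,0)→(P,1,→)
state=P head=4 tape=11_1[1]#1_   (P,1)→(Q,1,→)
state=Q head=5 tape=11_11[#]1_   (Q,#)→(R,_,·)
state=R head=5 tape=11_11[_]1_   (R,_)→(S,1,·)
state=S head=5 tape=11_11[1]1_   (S,1)→(Q,1,·)
state=Q head=5 tape=11_11[1]1_   (Q,1)→(S,_,→)
state=S head=6 tape=11_11_[1]_   (S,1)→(Q,1,·)
state=Q head=6 tape=11_11_[1]_   (Q,1)→(S,_,→)
state=S head=7 tape=11_11__[_]   (S,_)→(Q,_,·)
state=Q head=7 tape=11_11__[_]
At halt the head is at cell 7.

7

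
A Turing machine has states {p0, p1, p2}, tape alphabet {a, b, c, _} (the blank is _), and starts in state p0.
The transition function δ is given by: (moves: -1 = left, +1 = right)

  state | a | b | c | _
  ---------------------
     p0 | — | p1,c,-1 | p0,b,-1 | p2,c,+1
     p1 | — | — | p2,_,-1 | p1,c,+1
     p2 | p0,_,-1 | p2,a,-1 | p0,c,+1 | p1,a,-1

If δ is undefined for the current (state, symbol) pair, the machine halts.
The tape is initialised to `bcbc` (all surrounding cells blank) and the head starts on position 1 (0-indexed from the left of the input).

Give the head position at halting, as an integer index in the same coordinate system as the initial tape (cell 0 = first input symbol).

1

state=p0 head=1 tape=_b[c]bc   (p0,c)→(p0,b,-1)
state=p0 head=0 tape=_[b]bbc   (p0,b)→(p1,c,-1)
state=p1 head=-1 tape=[_]cbbc   (p1,_)→(p1,c,+1)
state=p1 head=0 tape=c[c]bbc   (p1,c)→(p2,_,-1)
state=p2 head=-1 tape=[c]_bbc   (p2,c)→(p0,c,+1)
state=p0 head=0 tape=c[_]bbc   (p0,_)→(p2,c,+1)
state=p2 head=1 tape=cc[b]bc   (p2,b)→(p2,a,-1)
state=p2 head=0 tape=c[c]abc   (p2,c)→(p0,c,+1)
state=p0 head=1 tape=cc[a]bc
At halt the head is at cell 1.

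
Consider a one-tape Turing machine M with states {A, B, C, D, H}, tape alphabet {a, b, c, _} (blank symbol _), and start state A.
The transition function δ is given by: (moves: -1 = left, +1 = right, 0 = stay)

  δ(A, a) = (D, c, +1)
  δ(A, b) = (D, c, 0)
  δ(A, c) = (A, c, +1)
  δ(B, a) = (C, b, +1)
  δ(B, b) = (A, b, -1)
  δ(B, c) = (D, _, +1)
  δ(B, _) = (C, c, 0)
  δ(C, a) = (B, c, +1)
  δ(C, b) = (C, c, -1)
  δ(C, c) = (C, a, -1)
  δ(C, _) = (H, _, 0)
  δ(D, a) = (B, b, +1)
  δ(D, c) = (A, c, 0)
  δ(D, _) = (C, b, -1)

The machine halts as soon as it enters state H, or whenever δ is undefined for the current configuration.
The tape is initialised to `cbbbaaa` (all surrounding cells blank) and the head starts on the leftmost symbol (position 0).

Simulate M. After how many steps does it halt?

A | [c]bbbaaa_   read c → write c, move +1, go to A
A | c[b]bbaaa_   read b → write c, move 0, go to D
D | c[c]bbaaa_   read c → write c, move 0, go to A
A | c[c]bbaaa_   read c → write c, move +1, go to A
A | cc[b]baaa_   read b → write c, move 0, go to D
D | cc[c]baaa_   read c → write c, move 0, go to A
A | cc[c]baaa_   read c → write c, move +1, go to A
A | ccc[b]aaa_   read b → write c, move 0, go to D
D | ccc[c]aaa_   read c → write c, move 0, go to A
A | ccc[c]aaa_   read c → write c, move +1, go to A
A | cccc[a]aa_   read a → write c, move +1, go to D
D | ccccc[a]a_   read a → write b, move +1, go to B
B | cccccb[a]_   read a → write b, move +1, go to C
C | cccccbb[_]   read _ → write _, move 0, go to H
H | cccccbb[_]
M halts after 14 transitions.

14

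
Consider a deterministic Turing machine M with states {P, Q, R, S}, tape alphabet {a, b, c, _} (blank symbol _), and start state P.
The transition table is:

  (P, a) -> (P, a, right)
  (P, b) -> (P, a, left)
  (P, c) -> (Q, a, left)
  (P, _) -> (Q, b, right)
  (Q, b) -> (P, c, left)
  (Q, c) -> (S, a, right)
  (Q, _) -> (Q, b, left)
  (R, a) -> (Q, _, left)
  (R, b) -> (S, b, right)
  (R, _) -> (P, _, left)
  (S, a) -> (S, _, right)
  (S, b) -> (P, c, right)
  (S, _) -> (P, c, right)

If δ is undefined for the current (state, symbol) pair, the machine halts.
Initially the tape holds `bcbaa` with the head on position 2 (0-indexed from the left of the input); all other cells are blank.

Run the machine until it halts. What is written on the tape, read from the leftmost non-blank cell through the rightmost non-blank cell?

P | _bc[b]aa___   read b → write a, move left, go to P
P | _b[c]aaa___   read c → write a, move left, go to Q
Q | _[b]aaaa___   read b → write c, move left, go to P
P | [_]caaaa___   read _ → write b, move right, go to Q
Q | b[c]aaaa___   read c → write a, move right, go to S
S | ba[a]aaa___   read a → write _, move right, go to S
S | ba_[a]aa___   read a → write _, move right, go to S
S | ba__[a]a___   read a → write _, move right, go to S
S | ba___[a]___   read a → write _, move right, go to S
S | ba____[_]__   read _ → write c, move right, go to P
P | ba____c[_]_   read _ → write b, move right, go to Q
Q | ba____cb[_]   read _ → write b, move left, go to Q
Q | ba____c[b]b   read b → write c, move left, go to P
P | ba____[c]cb   read c → write a, move left, go to Q
Q | ba___[_]acb   read _ → write b, move left, go to Q
Q | ba__[_]bacb   read _ → write b, move left, go to Q
Q | ba_[_]bbacb   read _ → write b, move left, go to Q
Q | ba[_]bbbacb   read _ → write b, move left, go to Q
Q | b[a]bbbbacb
The non-blank tape span at halt is babbbbacb.

babbbbacb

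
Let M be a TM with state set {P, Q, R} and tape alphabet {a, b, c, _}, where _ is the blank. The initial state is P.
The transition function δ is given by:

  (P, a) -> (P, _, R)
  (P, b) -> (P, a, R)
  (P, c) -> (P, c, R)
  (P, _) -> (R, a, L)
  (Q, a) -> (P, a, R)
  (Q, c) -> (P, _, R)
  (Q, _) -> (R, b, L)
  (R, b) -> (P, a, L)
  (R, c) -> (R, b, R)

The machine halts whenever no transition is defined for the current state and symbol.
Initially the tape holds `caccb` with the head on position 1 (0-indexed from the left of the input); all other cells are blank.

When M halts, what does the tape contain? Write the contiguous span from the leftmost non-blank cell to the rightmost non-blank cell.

c_ccaa

state=P head=1 tape=c[a]ccb_   (P,a)→(P,_,R)
state=P head=2 tape=c_[c]cb_   (P,c)→(P,c,R)
state=P head=3 tape=c_c[c]b_   (P,c)→(P,c,R)
state=P head=4 tape=c_cc[b]_   (P,b)→(P,a,R)
state=P head=5 tape=c_cca[_]   (P,_)→(R,a,L)
state=R head=4 tape=c_cc[a]a
The non-blank tape span at halt is c_ccaa.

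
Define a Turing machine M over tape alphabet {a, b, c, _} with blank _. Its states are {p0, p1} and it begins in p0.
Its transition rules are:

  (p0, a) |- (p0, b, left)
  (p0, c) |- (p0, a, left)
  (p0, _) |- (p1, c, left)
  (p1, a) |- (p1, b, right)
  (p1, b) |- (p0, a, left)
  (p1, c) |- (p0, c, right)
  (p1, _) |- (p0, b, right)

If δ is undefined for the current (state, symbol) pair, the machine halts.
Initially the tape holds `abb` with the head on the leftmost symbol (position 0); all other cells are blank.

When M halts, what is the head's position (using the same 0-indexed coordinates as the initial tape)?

-2

state=p0 head=0 tape=__[a]bb   (p0,a)→(p0,b,left)
state=p0 head=-1 tape=_[_]bbb   (p0,_)→(p1,c,left)
state=p1 head=-2 tape=[_]cbbb   (p1,_)→(p0,b,right)
state=p0 head=-1 tape=b[c]bbb   (p0,c)→(p0,a,left)
state=p0 head=-2 tape=[b]abbb
At halt the head is at cell -2.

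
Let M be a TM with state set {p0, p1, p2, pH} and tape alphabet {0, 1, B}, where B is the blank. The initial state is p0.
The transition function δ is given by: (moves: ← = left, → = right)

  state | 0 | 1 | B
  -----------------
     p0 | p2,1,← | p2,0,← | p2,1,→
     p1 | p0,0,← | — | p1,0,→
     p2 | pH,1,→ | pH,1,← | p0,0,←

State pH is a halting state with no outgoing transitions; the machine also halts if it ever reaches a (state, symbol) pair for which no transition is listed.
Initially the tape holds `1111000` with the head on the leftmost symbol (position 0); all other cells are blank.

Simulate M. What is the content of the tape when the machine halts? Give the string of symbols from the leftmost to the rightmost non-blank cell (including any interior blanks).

state=p0 head=0 tape=BB[1]111000   (p0,1)→(p2,0,←)
state=p2 head=-1 tape=B[B]0111000   (p2,B)→(p0,0,←)
state=p0 head=-2 tape=[B]00111000   (p0,B)→(p2,1,→)
state=p2 head=-1 tape=1[0]0111000   (p2,0)→(pH,1,→)
state=pH head=0 tape=11[0]111000
The non-blank tape span at halt is 110111000.

110111000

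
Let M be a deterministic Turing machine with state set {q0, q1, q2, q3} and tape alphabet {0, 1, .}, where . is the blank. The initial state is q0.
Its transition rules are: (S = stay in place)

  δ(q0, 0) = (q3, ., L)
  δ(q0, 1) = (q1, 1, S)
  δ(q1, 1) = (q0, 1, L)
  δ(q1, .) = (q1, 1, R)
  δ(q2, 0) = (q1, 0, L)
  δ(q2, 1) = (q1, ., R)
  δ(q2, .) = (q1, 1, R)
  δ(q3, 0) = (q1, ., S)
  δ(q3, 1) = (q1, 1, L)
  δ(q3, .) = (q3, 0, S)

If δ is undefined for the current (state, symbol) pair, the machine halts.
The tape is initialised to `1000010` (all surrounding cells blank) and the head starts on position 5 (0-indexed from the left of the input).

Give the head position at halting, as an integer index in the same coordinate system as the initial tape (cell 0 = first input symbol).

state=q0 head=5 tape=.10000[1]0   (q0,1)→(q1,1,S)
state=q1 head=5 tape=.10000[1]0   (q1,1)→(q0,1,L)
state=q0 head=4 tape=.1000[0]10   (q0,0)→(q3,.,L)
state=q3 head=3 tape=.100[0].10   (q3,0)→(q1,.,S)
state=q1 head=3 tape=.100[.].10   (q1,.)→(q1,1,R)
state=q1 head=4 tape=.1001[.]10   (q1,.)→(q1,1,R)
state=q1 head=5 tape=.10011[1]0   (q1,1)→(q0,1,L)
state=q0 head=4 tape=.1001[1]10   (q0,1)→(q1,1,S)
state=q1 head=4 tape=.1001[1]10   (q1,1)→(q0,1,L)
state=q0 head=3 tape=.100[1]110   (q0,1)→(q1,1,S)
state=q1 head=3 tape=.100[1]110   (q1,1)→(q0,1,L)
state=q0 head=2 tape=.10[0]1110   (q0,0)→(q3,.,L)
state=q3 head=1 tape=.1[0].1110   (q3,0)→(q1,.,S)
state=q1 head=1 tape=.1[.].1110   (q1,.)→(q1,1,R)
state=q1 head=2 tape=.11[.]1110   (q1,.)→(q1,1,R)
state=q1 head=3 tape=.111[1]110   (q1,1)→(q0,1,L)
state=q0 head=2 tape=.11[1]1110   (q0,1)→(q1,1,S)
state=q1 head=2 tape=.11[1]1110   (q1,1)→(q0,1,L)
state=q0 head=1 tape=.1[1]11110   (q0,1)→(q1,1,S)
state=q1 head=1 tape=.1[1]11110   (q1,1)→(q0,1,L)
state=q0 head=0 tape=.[1]111110   (q0,1)→(q1,1,S)
state=q1 head=0 tape=.[1]111110   (q1,1)→(q0,1,L)
state=q0 head=-1 tape=[.]1111110
At halt the head is at cell -1.

-1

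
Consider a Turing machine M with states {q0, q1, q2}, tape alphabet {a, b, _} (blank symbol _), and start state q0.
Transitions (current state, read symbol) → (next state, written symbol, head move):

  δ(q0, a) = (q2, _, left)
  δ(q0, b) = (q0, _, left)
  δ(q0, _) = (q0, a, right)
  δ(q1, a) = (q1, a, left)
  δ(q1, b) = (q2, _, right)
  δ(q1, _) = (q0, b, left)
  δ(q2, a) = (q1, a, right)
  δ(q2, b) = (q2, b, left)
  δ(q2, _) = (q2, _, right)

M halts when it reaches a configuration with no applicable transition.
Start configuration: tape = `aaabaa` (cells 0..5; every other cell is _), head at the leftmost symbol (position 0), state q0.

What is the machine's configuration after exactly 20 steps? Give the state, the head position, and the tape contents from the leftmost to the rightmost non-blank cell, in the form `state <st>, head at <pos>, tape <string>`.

state q2, head at -2, tape aabaa

q0 | __[a]aabaa   read a → write _, move left, go to q2
q2 | _[_]_aabaa   read _ → write _, move right, go to q2
q2 | __[_]aabaa   read _ → write _, move right, go to q2
q2 | ___[a]abaa   read a → write a, move right, go to q1
q1 | ___a[a]baa   read a → write a, move left, go to q1
q1 | ___[a]abaa   read a → write a, move left, go to q1
q1 | __[_]aabaa   read _ → write b, move left, go to q0
q0 | _[_]baabaa   read _ → write a, move right, go to q0
q0 | _a[b]aabaa   read b → write _, move left, go to q0
q0 | _[a]_aabaa   read a → write _, move left, go to q2
q2 | [_]__aabaa   read _ → write _, move right, go to q2
q2 | _[_]_aabaa   read _ → write _, move right, go to q2
q2 | __[_]aabaa   read _ → write _, move right, go to q2
q2 | ___[a]abaa   read a → write a, move right, go to q1
q1 | ___a[a]baa   read a → write a, move left, go to q1
q1 | ___[a]abaa   read a → write a, move left, go to q1
q1 | __[_]aabaa   read _ → write b, move left, go to q0
q0 | _[_]baabaa   read _ → write a, move right, go to q0
q0 | _a[b]aabaa   read b → write _, move left, go to q0
q0 | _[a]_aabaa   read a → write _, move left, go to q2
q2 | [_]__aabaa
After 20 steps: state q2, head at -2, tape aabaa.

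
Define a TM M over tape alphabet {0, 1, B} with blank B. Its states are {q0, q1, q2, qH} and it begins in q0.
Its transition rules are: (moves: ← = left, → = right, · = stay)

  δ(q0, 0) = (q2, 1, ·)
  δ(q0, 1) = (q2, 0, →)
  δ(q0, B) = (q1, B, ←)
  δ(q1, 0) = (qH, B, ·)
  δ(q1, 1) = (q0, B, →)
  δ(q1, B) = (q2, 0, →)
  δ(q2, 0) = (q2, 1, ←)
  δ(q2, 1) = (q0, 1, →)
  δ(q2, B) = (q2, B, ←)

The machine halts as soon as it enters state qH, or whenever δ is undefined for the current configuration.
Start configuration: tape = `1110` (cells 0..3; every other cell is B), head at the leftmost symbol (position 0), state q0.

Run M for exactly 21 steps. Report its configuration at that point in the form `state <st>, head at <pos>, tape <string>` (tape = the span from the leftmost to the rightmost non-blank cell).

q0 | [1]110B   read 1 → write 0, move →, go to q2
q2 | 0[1]10B   read 1 → write 1, move →, go to q0
q0 | 01[1]0B   read 1 → write 0, move →, go to q2
q2 | 010[0]B   read 0 → write 1, move ←, go to q2
q2 | 01[0]1B   read 0 → write 1, move ←, go to q2
q2 | 0[1]11B   read 1 → write 1, move →, go to q0
q0 | 01[1]1B   read 1 → write 0, move →, go to q2
q2 | 010[1]B   read 1 → write 1, move →, go to q0
q0 | 0101[B]   read B → write B, move ←, go to q1
q1 | 010[1]B   read 1 → write B, move →, go to q0
q0 | 010B[B]   read B → write B, move ←, go to q1
q1 | 010[B]B   read B → write 0, move →, go to q2
q2 | 0100[B]   read B → write B, move ←, go to q2
q2 | 010[0]B   read 0 → write 1, move ←, go to q2
q2 | 01[0]1B   read 0 → write 1, move ←, go to q2
q2 | 0[1]11B   read 1 → write 1, move →, go to q0
q0 | 01[1]1B   read 1 → write 0, move →, go to q2
q2 | 010[1]B   read 1 → write 1, move →, go to q0
q0 | 0101[B]   read B → write B, move ←, go to q1
q1 | 010[1]B   read 1 → write B, move →, go to q0
q0 | 010B[B]   read B → write B, move ←, go to q1
q1 | 010[B]B
After 21 steps: state q1, head at 3, tape 010.

state q1, head at 3, tape 010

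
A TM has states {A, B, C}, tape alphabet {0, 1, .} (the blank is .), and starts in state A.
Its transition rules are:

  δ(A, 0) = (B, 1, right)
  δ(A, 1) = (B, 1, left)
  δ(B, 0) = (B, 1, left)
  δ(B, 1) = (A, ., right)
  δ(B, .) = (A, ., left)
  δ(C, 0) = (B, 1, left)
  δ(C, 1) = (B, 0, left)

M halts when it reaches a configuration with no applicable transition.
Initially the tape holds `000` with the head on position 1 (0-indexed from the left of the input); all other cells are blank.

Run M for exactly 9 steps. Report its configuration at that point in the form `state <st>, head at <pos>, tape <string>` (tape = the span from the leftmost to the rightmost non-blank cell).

state A, head at -2, tape 1.1

state=A head=1 tape=..0[0]0   (A,0)→(B,1,right)
state=B head=2 tape=..01[0]   (B,0)→(B,1,left)
state=B head=1 tape=..0[1]1   (B,1)→(A,.,right)
state=A head=2 tape=..0.[1]   (A,1)→(B,1,left)
state=B head=1 tape=..0[.]1   (B,.)→(A,.,left)
state=A head=0 tape=..[0].1   (A,0)→(B,1,right)
state=B head=1 tape=..1[.]1   (B,.)→(A,.,left)
state=A head=0 tape=..[1].1   (A,1)→(B,1,left)
state=B head=-1 tape=.[.]1.1   (B,.)→(A,.,left)
state=A head=-2 tape=[.].1.1
After 9 steps: state A, head at -2, tape 1.1.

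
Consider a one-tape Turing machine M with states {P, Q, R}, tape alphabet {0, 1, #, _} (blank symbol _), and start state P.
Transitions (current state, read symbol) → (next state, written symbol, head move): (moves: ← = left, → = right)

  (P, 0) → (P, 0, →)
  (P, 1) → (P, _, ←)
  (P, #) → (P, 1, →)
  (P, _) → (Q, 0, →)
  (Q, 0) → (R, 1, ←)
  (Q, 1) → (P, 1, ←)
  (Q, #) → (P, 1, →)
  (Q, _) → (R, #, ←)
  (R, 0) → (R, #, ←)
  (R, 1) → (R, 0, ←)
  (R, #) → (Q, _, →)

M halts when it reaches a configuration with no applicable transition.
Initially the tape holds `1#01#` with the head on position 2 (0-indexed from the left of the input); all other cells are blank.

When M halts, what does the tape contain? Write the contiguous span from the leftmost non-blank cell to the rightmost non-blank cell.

1_00#00##

P | 1#[0]1#____   read 0 → write 0, move →, go to P
P | 1#0[1]#____   read 1 → write _, move ←, go to P
P | 1#[0]_#____   read 0 → write 0, move →, go to P
P | 1#0[_]#____   read _ → write 0, move →, go to Q
Q | 1#00[#]____   read # → write 1, move →, go to P
P | 1#001[_]___   read _ → write 0, move →, go to Q
Q | 1#0010[_]__   read _ → write #, move ←, go to R
R | 1#001[0]#__   read 0 → write #, move ←, go to R
R | 1#00[1]##__   read 1 → write 0, move ←, go to R
R | 1#0[0]0##__   read 0 → write #, move ←, go to R
R | 1#[0]#0##__   read 0 → write #, move ←, go to R
R | 1[#]##0##__   read # → write _, move →, go to Q
Q | 1_[#]#0##__   read # → write 1, move →, go to P
P | 1_1[#]0##__   read # → write 1, move →, go to P
P | 1_11[0]##__   read 0 → write 0, move →, go to P
P | 1_110[#]#__   read # → write 1, move →, go to P
P | 1_1101[#]__   read # → write 1, move →, go to P
P | 1_11011[_]_   read _ → write 0, move →, go to Q
Q | 1_110110[_]   read _ → write #, move ←, go to R
R | 1_11011[0]#   read 0 → write #, move ←, go to R
R | 1_1101[1]##   read 1 → write 0, move ←, go to R
R | 1_110[1]0##   read 1 → write 0, move ←, go to R
R | 1_11[0]00##   read 0 → write #, move ←, go to R
R | 1_1[1]#00##   read 1 → write 0, move ←, go to R
R | 1_[1]0#00##   read 1 → write 0, move ←, go to R
R | 1[_]00#00##
The non-blank tape span at halt is 1_00#00##.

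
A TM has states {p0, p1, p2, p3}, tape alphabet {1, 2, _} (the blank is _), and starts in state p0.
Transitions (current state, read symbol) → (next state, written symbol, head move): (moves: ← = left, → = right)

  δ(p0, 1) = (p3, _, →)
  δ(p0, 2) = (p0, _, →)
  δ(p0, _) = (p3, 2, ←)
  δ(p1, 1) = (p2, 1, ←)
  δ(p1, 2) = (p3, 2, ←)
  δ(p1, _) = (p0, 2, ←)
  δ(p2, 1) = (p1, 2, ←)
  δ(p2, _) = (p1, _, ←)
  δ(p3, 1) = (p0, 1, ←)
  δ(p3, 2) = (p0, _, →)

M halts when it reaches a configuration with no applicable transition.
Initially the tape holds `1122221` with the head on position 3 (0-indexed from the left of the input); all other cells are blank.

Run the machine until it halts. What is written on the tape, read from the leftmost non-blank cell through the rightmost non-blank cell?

112

state=p0 head=3 tape=112[2]221_   (p0,2)→(p0,_,→)
state=p0 head=4 tape=112_[2]21_   (p0,2)→(p0,_,→)
state=p0 head=5 tape=112__[2]1_   (p0,2)→(p0,_,→)
state=p0 head=6 tape=112___[1]_   (p0,1)→(p3,_,→)
state=p3 head=7 tape=112____[_]
The non-blank tape span at halt is 112.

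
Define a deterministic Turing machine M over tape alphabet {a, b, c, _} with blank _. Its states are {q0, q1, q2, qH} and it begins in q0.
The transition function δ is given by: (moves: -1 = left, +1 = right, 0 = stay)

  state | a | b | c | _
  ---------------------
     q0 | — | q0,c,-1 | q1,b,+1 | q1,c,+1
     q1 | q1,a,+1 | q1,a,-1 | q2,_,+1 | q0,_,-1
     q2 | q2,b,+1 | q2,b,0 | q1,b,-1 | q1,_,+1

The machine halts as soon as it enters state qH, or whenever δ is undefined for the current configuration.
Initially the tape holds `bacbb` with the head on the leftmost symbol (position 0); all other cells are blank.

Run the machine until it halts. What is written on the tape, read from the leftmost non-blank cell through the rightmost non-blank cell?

c__aaaa

q0 | __[b]acbb_   read b → write c, move -1, go to q0
q0 | _[_]cacbb_   read _ → write c, move +1, go to q1
q1 | _c[c]acbb_   read c → write _, move +1, go to q2
q2 | _c_[a]cbb_   read a → write b, move +1, go to q2
q2 | _c_b[c]bb_   read c → write b, move -1, go to q1
q1 | _c_[b]bbb_   read b → write a, move -1, go to q1
q1 | _c[_]abbb_   read _ → write _, move -1, go to q0
q0 | _[c]_abbb_   read c → write b, move +1, go to q1
q1 | _b[_]abbb_   read _ → write _, move -1, go to q0
q0 | _[b]_abbb_   read b → write c, move -1, go to q0
q0 | [_]c_abbb_   read _ → write c, move +1, go to q1
q1 | c[c]_abbb_   read c → write _, move +1, go to q2
q2 | c_[_]abbb_   read _ → write _, move +1, go to q1
q1 | c__[a]bbb_   read a → write a, move +1, go to q1
q1 | c__a[b]bb_   read b → write a, move -1, go to q1
q1 | c__[a]abb_   read a → write a, move +1, go to q1
q1 | c__a[a]bb_   read a → write a, move +1, go to q1
q1 | c__aa[b]b_   read b → write a, move -1, go to q1
q1 | c__a[a]ab_   read a → write a, move +1, go to q1
q1 | c__aa[a]b_   read a → write a, move +1, go to q1
q1 | c__aaa[b]_   read b → write a, move -1, go to q1
q1 | c__aa[a]a_   read a → write a, move +1, go to q1
q1 | c__aaa[a]_   read a → write a, move +1, go to q1
q1 | c__aaaa[_]   read _ → write _, move -1, go to q0
q0 | c__aaa[a]_
The non-blank tape span at halt is c__aaaa.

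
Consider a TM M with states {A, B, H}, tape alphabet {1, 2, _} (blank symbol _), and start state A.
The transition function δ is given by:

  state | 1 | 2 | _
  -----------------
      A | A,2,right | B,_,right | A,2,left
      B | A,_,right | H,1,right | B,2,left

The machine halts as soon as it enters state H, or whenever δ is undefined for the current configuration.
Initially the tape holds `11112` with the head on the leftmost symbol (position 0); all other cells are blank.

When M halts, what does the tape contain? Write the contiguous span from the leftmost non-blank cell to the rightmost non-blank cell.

state=A head=0 tape=[1]1112_   (A,1)→(A,2,right)
state=A head=1 tape=2[1]112_   (A,1)→(A,2,right)
state=A head=2 tape=22[1]12_   (A,1)→(A,2,right)
state=A head=3 tape=222[1]2_   (A,1)→(A,2,right)
state=A head=4 tape=2222[2]_   (A,2)→(B,_,right)
state=B head=5 tape=2222_[_]   (B,_)→(B,2,left)
state=B head=4 tape=2222[_]2   (B,_)→(B,2,left)
state=B head=3 tape=222[2]22   (B,2)→(H,1,right)
state=H head=4 tape=2221[2]2
The non-blank tape span at halt is 222122.

222122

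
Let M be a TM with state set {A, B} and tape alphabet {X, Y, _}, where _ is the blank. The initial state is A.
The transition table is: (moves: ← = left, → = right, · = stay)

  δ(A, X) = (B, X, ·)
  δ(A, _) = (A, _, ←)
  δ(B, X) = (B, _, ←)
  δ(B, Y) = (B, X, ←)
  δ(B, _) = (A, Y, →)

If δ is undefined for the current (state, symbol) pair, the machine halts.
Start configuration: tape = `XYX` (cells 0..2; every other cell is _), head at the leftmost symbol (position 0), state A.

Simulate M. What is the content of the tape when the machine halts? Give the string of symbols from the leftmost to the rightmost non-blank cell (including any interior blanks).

Y_YX

A | _[X]YX   read X → write X, move ·, go to B
B | _[X]YX   read X → write _, move ←, go to B
B | [_]_YX   read _ → write Y, move →, go to A
A | Y[_]YX   read _ → write _, move ←, go to A
A | [Y]_YX
The non-blank tape span at halt is Y_YX.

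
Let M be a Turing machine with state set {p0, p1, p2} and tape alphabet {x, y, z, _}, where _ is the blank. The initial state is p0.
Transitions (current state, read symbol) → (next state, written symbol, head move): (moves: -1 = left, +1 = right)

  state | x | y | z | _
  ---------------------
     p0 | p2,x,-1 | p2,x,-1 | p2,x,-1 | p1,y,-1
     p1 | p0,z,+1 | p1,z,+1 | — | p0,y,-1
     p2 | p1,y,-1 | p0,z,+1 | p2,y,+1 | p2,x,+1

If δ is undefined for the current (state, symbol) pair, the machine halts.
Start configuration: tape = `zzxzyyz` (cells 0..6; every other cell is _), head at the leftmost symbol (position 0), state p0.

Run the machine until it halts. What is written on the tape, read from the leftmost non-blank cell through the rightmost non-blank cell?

zzzxzyyz

state=p0 head=0 tape=_[z]zxzyyz   (p0,z)→(p2,x,-1)
state=p2 head=-1 tape=[_]xzxzyyz   (p2,_)→(p2,x,+1)
state=p2 head=0 tape=x[x]zxzyyz   (p2,x)→(p1,y,-1)
state=p1 head=-1 tape=[x]yzxzyyz   (p1,x)→(p0,z,+1)
state=p0 head=0 tape=z[y]zxzyyz   (p0,y)→(p2,x,-1)
state=p2 head=-1 tape=[z]xzxzyyz   (p2,z)→(p2,y,+1)
state=p2 head=0 tape=y[x]zxzyyz   (p2,x)→(p1,y,-1)
state=p1 head=-1 tape=[y]yzxzyyz   (p1,y)→(p1,z,+1)
state=p1 head=0 tape=z[y]zxzyyz   (p1,y)→(p1,z,+1)
state=p1 head=1 tape=zz[z]xzyyz
The non-blank tape span at halt is zzzxzyyz.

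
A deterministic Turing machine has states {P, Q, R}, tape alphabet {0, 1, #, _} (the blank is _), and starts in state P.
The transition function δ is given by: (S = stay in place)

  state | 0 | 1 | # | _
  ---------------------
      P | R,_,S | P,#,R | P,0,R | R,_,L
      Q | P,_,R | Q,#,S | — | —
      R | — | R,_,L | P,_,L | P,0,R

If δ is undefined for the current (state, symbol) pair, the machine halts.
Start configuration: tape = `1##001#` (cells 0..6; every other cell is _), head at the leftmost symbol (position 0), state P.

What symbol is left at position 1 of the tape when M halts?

0

state=P head=0 tape=[1]##001#_   (P,1)→(P,#,R)
state=P head=1 tape=#[#]#001#_   (P,#)→(P,0,R)
state=P head=2 tape=#0[#]001#_   (P,#)→(P,0,R)
state=P head=3 tape=#00[0]01#_   (P,0)→(R,_,S)
state=R head=3 tape=#00[_]01#_   (R,_)→(P,0,R)
state=P head=4 tape=#000[0]1#_   (P,0)→(R,_,S)
state=R head=4 tape=#000[_]1#_   (R,_)→(P,0,R)
state=P head=5 tape=#0000[1]#_   (P,1)→(P,#,R)
state=P head=6 tape=#0000#[#]_   (P,#)→(P,0,R)
state=P head=7 tape=#0000#0[_]   (P,_)→(R,_,L)
state=R head=6 tape=#0000#[0]_
Cell 1 holds 0 when M halts.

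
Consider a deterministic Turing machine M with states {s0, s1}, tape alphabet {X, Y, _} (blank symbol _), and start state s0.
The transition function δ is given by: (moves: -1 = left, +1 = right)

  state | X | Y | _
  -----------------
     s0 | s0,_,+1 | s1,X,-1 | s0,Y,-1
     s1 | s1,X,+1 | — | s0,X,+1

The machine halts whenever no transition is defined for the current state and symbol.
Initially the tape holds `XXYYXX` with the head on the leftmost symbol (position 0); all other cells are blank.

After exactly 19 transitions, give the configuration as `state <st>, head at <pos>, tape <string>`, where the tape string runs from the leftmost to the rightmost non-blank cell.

state=s0 head=0 tape=[X]XYYXX_   (s0,X)→(s0,_,+1)
state=s0 head=1 tape=_[X]YYXX_   (s0,X)→(s0,_,+1)
state=s0 head=2 tape=__[Y]YXX_   (s0,Y)→(s1,X,-1)
state=s1 head=1 tape=_[_]XYXX_   (s1,_)→(s0,X,+1)
state=s0 head=2 tape=_X[X]YXX_   (s0,X)→(s0,_,+1)
state=s0 head=3 tape=_X_[Y]XX_   (s0,Y)→(s1,X,-1)
state=s1 head=2 tape=_X[_]XXX_   (s1,_)→(s0,X,+1)
state=s0 head=3 tape=_XX[X]XX_   (s0,X)→(s0,_,+1)
state=s0 head=4 tape=_XX_[X]X_   (s0,X)→(s0,_,+1)
state=s0 head=5 tape=_XX__[X]_   (s0,X)→(s0,_,+1)
state=s0 head=6 tape=_XX___[_]   (s0,_)→(s0,Y,-1)
state=s0 head=5 tape=_XX__[_]Y   (s0,_)→(s0,Y,-1)
state=s0 head=4 tape=_XX_[_]YY   (s0,_)→(s0,Y,-1)
state=s0 head=3 tape=_XX[_]YYY   (s0,_)→(s0,Y,-1)
state=s0 head=2 tape=_X[X]YYYY   (s0,X)→(s0,_,+1)
state=s0 head=3 tape=_X_[Y]YYY   (s0,Y)→(s1,X,-1)
state=s1 head=2 tape=_X[_]XYYY   (s1,_)→(s0,X,+1)
state=s0 head=3 tape=_XX[X]YYY   (s0,X)→(s0,_,+1)
state=s0 head=4 tape=_XX_[Y]YY   (s0,Y)→(s1,X,-1)
state=s1 head=3 tape=_XX[_]XYY
After 19 steps: state s1, head at 3, tape XX_XYY.

state s1, head at 3, tape XX_XYY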